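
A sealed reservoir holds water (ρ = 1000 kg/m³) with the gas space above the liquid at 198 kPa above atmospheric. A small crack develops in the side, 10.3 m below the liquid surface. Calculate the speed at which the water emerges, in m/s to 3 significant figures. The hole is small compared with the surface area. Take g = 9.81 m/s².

v ≈ 24.5 m/s

Take point 1 at the surface (v₁ ≈ 0) and point 2 at the hole (at atmospheric pressure). Bernoulli: P₁ + ρg h = P_atm + ½ρv₂².
With P₁ − P_atm = 198000 Pa, v₂ = √(2gh + 2ΔP/ρ) = √(2·9.81·10.3 + 2·198000/1000) = 24.5 m/s.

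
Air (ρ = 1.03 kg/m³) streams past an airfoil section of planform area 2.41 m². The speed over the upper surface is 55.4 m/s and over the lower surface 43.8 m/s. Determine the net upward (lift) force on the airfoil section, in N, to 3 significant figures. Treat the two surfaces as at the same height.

The faster flow above has the lower pressure; Bernoulli (same height) gives ΔP = ½ρ(v_up² − v_low²).
ΔP = ½·1.03·(55.4² − 43.8²) = 593 Pa.
Lift = ΔP · A = 593 × 2.41 = 1430 N.

1430 N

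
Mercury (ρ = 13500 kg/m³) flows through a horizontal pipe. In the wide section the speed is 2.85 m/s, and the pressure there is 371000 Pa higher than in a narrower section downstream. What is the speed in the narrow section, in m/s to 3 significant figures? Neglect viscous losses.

With h₁ = h₂, rearranging Bernoulli gives v₂ = √(v₁² + 2ΔP/ρ).
v₂ = √(2.85² + 2·371000/13500) = √(8.12 + 55.0) = 7.94 m/s.

v₂ = 7.94 m/s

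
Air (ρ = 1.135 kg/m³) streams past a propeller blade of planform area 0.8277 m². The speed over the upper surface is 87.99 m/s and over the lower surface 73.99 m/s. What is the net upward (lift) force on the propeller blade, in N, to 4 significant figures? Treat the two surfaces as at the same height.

F = 1065 N

The faster flow above has the lower pressure; Bernoulli (same height) gives ΔP = ½ρ(v_up² − v_low²).
ΔP = ½·1.135·(87.99² − 73.99²) = 1287 Pa.
Lift = ΔP · A = 1287 × 0.8277 = 1065 N.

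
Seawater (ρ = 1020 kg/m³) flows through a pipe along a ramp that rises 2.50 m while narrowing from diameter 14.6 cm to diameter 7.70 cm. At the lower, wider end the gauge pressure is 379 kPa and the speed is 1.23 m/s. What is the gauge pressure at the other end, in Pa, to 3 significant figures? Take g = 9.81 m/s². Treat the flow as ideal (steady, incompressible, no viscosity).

345000 Pa

The volume flow rate is constant, so v₂ = (A₁/A₂)v₁ = (167/46.6)·1.23 = 4.42 m/s.
Energy conservation along the streamline gives P₂ = P₁ − ½ρ(v₂² − v₁²) − ρg(h₂ − h₁).
P₂ = 379000 + ½·1020·(1.23² − 4.42²) − 1020·9.81·(+2.50) = 379000 + (-9200) − (25000) = 345000 Pa.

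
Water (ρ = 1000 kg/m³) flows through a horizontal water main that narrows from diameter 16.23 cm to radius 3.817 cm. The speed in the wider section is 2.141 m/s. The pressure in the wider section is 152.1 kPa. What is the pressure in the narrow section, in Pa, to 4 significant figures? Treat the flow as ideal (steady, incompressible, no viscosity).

Continuity gives A₁v₁ = A₂v₂, so v₂ = (206.9 cm²)/(45.77 cm²) × 2.141 m/s = 9.677 m/s.
Along the horizontal streamline, P + ½ρv² is constant.
P₂ = P₁ − ½ρ(v₂² − v₁²) = 152100 − ½·1000·(9.677² − 2.141²) = 152100 − 44530 = 107600 Pa.

P₂ ≈ 107600 Pa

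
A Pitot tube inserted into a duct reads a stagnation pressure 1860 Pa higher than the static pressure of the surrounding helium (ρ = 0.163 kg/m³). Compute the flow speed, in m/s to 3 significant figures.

v ≈ 151 m/s

The dynamic pressure equals the rise in static pressure at the stagnation point: ΔP = ½ρv².
v = √(2ΔP/ρ) = √(2·1860/0.163) = 151 m/s.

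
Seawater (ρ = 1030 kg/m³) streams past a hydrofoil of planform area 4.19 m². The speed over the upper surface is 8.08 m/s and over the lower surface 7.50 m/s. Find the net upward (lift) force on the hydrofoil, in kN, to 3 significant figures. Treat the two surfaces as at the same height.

F = 19.5 kN

From P + ½ρv² = const at equal height, P_low − P_up = ½ρ(v_up² − v_low²).
ΔP = ½·1030·(8.08² − 7.50²) = 4650 Pa.
Lift = ΔP · A = 4650 × 4.19 = 19500 N.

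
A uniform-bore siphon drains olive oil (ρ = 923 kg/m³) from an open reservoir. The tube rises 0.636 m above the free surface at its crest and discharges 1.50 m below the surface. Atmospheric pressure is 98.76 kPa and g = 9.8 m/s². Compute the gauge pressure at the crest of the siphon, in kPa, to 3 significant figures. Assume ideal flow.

P_gauge = -19.3 kPa

The outlet speed comes from Torricelli: v = √(2g·1.50) = 5.42 m/s.
With constant cross-section the crest speed equals v; applying Bernoulli from the surface up to the crest, P_top = P_atm − ½ρv² − ρg·h_top.
P_top = 98760 − ½·923·5.42² − 923·9.8·0.636 = 79400 Pa. So P_gauge = P_top − P_atm = -19300 Pa.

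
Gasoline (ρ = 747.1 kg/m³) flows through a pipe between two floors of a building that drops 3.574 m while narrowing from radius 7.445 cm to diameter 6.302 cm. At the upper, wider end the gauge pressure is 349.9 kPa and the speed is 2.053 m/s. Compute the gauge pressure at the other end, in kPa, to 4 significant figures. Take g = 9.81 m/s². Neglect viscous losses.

P₂ = 328.6 kPa

Mass conservation (A₁v₁ = A₂v₂) gives v₂ = 2.053 × 174.1/31.19 = 11.46 m/s.
Energy conservation along the streamline gives P₂ = P₁ − ½ρ(v₂² − v₁²) − ρg(h₂ − h₁).
P₂ = 349900 + ½·747.1·(2.053² − 11.46²) − 747.1·9.81·(−3.574) = 349900 + (-47490) − (-26190) = 328600 Pa.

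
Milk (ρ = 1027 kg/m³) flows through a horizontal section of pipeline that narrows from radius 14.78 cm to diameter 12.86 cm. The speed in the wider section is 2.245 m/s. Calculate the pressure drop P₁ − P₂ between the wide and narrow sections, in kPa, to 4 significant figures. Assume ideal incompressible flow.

Mass conservation (A₁v₁ = A₂v₂) gives v₂ = 2.245 × 686.3/129.9 = 11.86 m/s.
The pipe is horizontal, so Bernoulli reduces to P₁ + ½ρv₁² = P₂ + ½ρv₂².
P₁ − P₂ = ½·1027·(11.86² − 2.245²) = ½·1027·135.7 = 69660 Pa.

ΔP ≈ 69.66 kPa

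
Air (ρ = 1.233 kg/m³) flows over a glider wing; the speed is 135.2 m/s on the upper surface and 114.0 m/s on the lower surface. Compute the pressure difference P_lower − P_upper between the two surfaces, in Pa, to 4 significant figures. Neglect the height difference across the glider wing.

ΔP ≈ 3257 Pa

Bernoulli (same height): P_lower − P_upper = ½ρ(v_upper² − v_lower²).
ΔP = ½·1.233·(135.2² − 114.0²) = 3257 Pa.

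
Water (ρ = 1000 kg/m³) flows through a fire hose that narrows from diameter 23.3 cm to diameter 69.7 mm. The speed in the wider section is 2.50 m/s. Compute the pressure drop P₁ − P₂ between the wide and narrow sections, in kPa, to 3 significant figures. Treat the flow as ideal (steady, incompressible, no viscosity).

The volume flow rate is constant, so v₂ = (A₁/A₂)v₁ = (426/38.2)·2.50 = 27.9 m/s.
The pipe is horizontal, so Bernoulli reduces to P₁ + ½ρv₁² = P₂ + ½ρv₂².
P₁ − P₂ = ½·1000·(27.9² − 2.50²) = ½·1000·774 = 387000 Pa.

387 kPa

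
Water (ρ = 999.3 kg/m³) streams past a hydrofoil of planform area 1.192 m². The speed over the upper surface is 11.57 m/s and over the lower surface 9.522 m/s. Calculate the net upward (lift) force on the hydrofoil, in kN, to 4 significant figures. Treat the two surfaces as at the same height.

The faster flow above has the lower pressure; Bernoulli (same height) gives ΔP = ½ρ(v_up² − v_low²).
ΔP = ½·999.3·(11.57² − 9.522²) = 21580 Pa.
Lift = ΔP · A = 21580 × 1.192 = 25730 N.

F ≈ 25.73 kN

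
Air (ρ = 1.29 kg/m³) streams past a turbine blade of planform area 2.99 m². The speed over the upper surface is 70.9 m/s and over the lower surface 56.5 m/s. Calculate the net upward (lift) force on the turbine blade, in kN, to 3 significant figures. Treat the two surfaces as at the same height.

From P + ½ρv² = const at equal height, P_low − P_up = ½ρ(v_up² − v_low²).
ΔP = ½·1.29·(70.9² − 56.5²) = 1180 Pa.
Lift = ΔP · A = 1180 × 2.99 = 3540 N.

3.54 kN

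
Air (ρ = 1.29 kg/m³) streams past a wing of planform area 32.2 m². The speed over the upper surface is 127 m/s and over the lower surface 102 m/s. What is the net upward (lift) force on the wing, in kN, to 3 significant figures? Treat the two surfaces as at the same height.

F = 119 kN

From P + ½ρv² = const at equal height, P_low − P_up = ½ρ(v_up² − v_low²).
ΔP = ½·1.29·(127² − 102²) = 3690 Pa.
Lift = ΔP · A = 3690 × 32.2 = 119000 N.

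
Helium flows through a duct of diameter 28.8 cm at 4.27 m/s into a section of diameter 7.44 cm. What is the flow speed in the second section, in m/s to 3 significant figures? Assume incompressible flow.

64.0 m/s

The volume flow rate is constant, so v₂ = (A₁/A₂)v₁ = (651/43.5)·4.27 = 64.0 m/s.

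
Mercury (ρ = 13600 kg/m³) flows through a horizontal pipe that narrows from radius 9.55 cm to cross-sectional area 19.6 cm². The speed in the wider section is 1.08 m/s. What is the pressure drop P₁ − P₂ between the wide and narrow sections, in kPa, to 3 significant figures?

Continuity gives A₁v₁ = A₂v₂, so v₂ = (287 cm²)/(19.6 cm²) × 1.08 m/s = 15.8 m/s.
Bernoulli (h₁ = h₂): P₁ − P₂ = ½ρ(v₂² − v₁²).
P₁ − P₂ = ½·13600·(15.8² − 1.08²) = ½·13600·248 = 1690000 Pa.

1690 kPa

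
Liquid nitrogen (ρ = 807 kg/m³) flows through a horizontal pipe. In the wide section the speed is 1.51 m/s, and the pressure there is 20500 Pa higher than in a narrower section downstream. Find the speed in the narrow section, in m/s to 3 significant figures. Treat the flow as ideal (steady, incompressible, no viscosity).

7.29 m/s

Horizontal Bernoulli: P₁ + ½ρv₁² = P₂ + ½ρv₂², so v₂² = v₁² + 2(P₁ − P₂)/ρ.
v₂ = √(1.51² + 2·20500/807) = √(2.28 + 50.8) = 7.29 m/s.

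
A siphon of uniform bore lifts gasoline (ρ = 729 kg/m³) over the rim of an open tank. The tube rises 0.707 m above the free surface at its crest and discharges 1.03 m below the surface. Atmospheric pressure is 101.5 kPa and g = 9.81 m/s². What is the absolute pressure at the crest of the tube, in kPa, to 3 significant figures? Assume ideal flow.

P_top = 89.1 kPa

From the surface to the outlet (both open to atmosphere, surface at rest): v = √(2g·h_out) = √(2·9.81·1.03) = 4.50 m/s.
The bore is uniform, so the speed at the crest is the same v. Bernoulli surface→crest: P_atm = P_top + ½ρv² + ρg·h_top.
P_top = 101500 − ½·729·4.50² − 729·9.81·0.707 = 89100 Pa.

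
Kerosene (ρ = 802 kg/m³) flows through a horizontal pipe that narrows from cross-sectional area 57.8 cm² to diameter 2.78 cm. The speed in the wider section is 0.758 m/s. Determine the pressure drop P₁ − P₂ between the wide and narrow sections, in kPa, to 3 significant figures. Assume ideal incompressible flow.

20.7 kPa

By continuity, v₂ = v₁·A₁/A₂ = 0.758·(57.8/6.07) = 7.22 m/s.
Bernoulli (h₁ = h₂): P₁ − P₂ = ½ρ(v₂² − v₁²).
P₁ − P₂ = ½·802·(7.22² − 0.758²) = ½·802·51.5 = 20700 Pa.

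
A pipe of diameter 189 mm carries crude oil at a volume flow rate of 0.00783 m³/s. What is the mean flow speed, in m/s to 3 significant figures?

0.279 m/s

Q = 0.00783 m³/s = 0.00783 m³/s.
v = Q/A = 0.00783 / 0.0281 = 0.279 m/s.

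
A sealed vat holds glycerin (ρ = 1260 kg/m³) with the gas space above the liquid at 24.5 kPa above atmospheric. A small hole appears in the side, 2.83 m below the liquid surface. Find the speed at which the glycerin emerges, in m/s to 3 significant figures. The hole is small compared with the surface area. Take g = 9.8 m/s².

v = 9.71 m/s

Take point 1 at the surface (v₁ ≈ 0) and point 2 at the hole (at atmospheric pressure). Bernoulli: P₁ + ρg h = P_atm + ½ρv₂².
With P₁ − P_atm = 24500 Pa, v₂ = √(2gh + 2ΔP/ρ) = √(2·9.8·2.83 + 2·24500/1260) = 9.71 m/s.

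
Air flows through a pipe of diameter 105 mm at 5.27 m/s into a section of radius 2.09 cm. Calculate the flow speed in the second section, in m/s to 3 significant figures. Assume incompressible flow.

v₂ ≈ 33.3 m/s

Mass conservation (A₁v₁ = A₂v₂) gives v₂ = 5.27 × 86.6/13.7 = 33.3 m/s.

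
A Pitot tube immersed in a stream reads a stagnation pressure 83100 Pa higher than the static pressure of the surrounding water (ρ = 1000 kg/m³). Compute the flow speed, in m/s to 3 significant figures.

12.9 m/s

Bernoulli between the free stream and the stagnation point: ½ρv² = P_stag − P_static.
v = √(2ΔP/ρ) = √(2·83100/1000) = 12.9 m/s.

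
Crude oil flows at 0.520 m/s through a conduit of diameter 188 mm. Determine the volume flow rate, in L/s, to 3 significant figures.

Q = 14.4 L/s

Q = A·v = 0.0278 m² × 0.520 m/s = 0.0144 m³/s.
Converting: 0.0144 m³/s × 1000 = 14.4 L/s.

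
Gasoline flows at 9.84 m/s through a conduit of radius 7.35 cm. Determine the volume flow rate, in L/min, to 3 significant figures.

Q = A·v = 0.0170 m² × 9.84 m/s = 0.167 m³/s.
Converting: 0.167 m³/s × 60000 = 10000 L/min.

Q ≈ 10000 L/min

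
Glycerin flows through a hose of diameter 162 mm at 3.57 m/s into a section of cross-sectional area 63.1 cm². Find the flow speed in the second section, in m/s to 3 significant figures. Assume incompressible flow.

By continuity, v₂ = v₁·A₁/A₂ = 3.57·(206/63.1) = 11.7 m/s.

v₂ ≈ 11.7 m/s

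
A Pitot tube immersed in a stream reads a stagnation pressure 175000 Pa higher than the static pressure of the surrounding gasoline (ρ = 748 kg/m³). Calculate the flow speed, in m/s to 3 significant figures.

v ≈ 21.6 m/s

Bernoulli between the free stream and the stagnation point: ½ρv² = P_stag − P_static.
v = √(2ΔP/ρ) = √(2·175000/748) = 21.6 m/s.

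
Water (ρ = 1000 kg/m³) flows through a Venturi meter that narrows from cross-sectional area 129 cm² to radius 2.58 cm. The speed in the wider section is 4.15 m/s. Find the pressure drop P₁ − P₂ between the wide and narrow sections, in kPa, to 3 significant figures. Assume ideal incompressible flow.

By continuity, v₂ = v₁·A₁/A₂ = 4.15·(129/20.9) = 25.6 m/s.
Bernoulli (h₁ = h₂): P₁ − P₂ = ½ρ(v₂² − v₁²).
P₁ − P₂ = ½·1000·(25.6² − 4.15²) = ½·1000·638 = 319000 Pa.

ΔP ≈ 319 kPa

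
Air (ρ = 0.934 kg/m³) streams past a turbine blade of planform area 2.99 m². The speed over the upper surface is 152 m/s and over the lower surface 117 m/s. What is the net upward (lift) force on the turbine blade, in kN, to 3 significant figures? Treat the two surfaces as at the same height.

F ≈ 13.1 kN

From P + ½ρv² = const at equal height, P_low − P_up = ½ρ(v_up² − v_low²).
ΔP = ½·0.934·(152² − 117²) = 4400 Pa.
Lift = ΔP · A = 4400 × 2.99 = 13100 N.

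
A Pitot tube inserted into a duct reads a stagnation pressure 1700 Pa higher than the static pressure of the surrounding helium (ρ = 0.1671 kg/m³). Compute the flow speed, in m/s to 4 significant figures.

The dynamic pressure equals the rise in static pressure at the stagnation point: ΔP = ½ρv².
v = √(2ΔP/ρ) = √(2·1700/0.1671) = 142.6 m/s.

v ≈ 142.6 m/s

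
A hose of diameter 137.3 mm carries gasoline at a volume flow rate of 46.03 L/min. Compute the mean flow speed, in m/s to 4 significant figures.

v ≈ 0.05182 m/s

Q = 46.03 L/min = 0.0007672 m³/s.
v = Q/A = 0.0007672 / 0.01481 = 0.05182 m/s.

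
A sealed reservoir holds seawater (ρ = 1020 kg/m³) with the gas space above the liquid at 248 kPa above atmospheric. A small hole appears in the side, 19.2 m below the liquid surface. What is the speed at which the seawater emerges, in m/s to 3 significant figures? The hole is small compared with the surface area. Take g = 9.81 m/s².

29.4 m/s

Take point 1 at the surface (v₁ ≈ 0) and point 2 at the hole (at atmospheric pressure). Bernoulli: P₁ + ρg h = P_atm + ½ρv₂².
With P₁ − P_atm = 248000 Pa, v₂ = √(2gh + 2ΔP/ρ) = √(2·9.81·19.2 + 2·248000/1020) = 29.4 m/s.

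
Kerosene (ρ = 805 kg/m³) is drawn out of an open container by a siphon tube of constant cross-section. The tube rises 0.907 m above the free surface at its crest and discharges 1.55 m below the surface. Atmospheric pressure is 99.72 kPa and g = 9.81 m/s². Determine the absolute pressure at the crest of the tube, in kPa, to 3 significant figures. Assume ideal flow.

The outlet speed comes from Torricelli: v = √(2g·1.55) = 5.51 m/s.
The bore is uniform, so the speed at the crest is the same v. Bernoulli surface→crest: P_atm = P_top + ½ρv² + ρg·h_top.
P_top = 99720 − ½·805·5.51² − 805·9.81·0.907 = 80300 Pa.

80.3 kPa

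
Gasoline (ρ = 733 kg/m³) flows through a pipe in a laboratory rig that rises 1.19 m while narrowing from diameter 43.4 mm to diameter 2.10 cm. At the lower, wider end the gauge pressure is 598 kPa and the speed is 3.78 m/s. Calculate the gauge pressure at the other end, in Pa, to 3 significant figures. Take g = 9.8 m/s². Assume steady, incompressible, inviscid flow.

Mass conservation (A₁v₁ = A₂v₂) gives v₂ = 3.78 × 14.8/3.46 = 16.1 m/s.
Applying Bernoulli between the two ends and solving for P₂: P₂ = P₁ + ½ρ(v₁² − v₂²) − ρgΔh.
P₂ = 598000 + ½·733·(3.78² − 16.1²) − 733·9.8·(+1.19) = 598000 + (-90300) − (8550) = 499000 Pa.

P₂ ≈ 499000 Pa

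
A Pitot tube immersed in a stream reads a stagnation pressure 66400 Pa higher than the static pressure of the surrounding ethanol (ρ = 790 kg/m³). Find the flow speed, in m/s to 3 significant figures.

13.0 m/s

At the stagnation point the flow is brought to rest, so Bernoulli gives P_stag − P_static = ½ρv².
v = √(2ΔP/ρ) = √(2·66400/790) = 13.0 m/s.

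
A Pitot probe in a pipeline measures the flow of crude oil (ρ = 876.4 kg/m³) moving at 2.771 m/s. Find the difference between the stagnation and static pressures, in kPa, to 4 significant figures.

3.365 kPa

The dynamic pressure equals the rise in static pressure at the stagnation point: ΔP = ½ρv².
ΔP = ½·876.4·2.771² = 3365 Pa.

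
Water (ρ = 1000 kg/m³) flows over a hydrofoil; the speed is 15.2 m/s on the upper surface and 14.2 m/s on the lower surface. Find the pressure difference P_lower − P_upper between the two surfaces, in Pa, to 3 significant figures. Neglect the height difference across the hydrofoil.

The pressure is lower where the speed is higher: ΔP = ½ρ(v_up² − v_low²).
ΔP = ½·1000·(15.2² − 14.2²) = 14700 Pa.

ΔP ≈ 14700 Pa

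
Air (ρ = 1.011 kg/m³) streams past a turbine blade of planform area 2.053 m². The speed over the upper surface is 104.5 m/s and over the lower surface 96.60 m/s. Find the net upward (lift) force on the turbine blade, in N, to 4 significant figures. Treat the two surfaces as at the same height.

With equal heights on the two surfaces, Bernoulli gives P_lower − P_upper = ½ρ(v_upper² − v_lower²).
ΔP = ½·1.011·(104.5² − 96.60²) = 803.1 Pa.
Lift = ΔP · A = 803.1 × 2.053 = 1649 N.

1649 N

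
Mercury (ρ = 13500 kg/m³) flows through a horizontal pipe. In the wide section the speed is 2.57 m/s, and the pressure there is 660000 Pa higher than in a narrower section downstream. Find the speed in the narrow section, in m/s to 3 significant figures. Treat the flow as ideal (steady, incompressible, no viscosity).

Horizontal Bernoulli: P₁ + ½ρv₁² = P₂ + ½ρv₂², so v₂² = v₁² + 2(P₁ − P₂)/ρ.
v₂ = √(2.57² + 2·660000/13500) = √(6.60 + 97.8) = 10.2 m/s.

10.2 m/s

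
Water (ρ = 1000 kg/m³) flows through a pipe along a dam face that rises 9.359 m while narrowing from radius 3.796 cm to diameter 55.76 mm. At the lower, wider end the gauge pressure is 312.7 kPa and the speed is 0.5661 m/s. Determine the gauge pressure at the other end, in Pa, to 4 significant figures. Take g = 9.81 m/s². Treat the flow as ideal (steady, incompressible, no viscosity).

The volume flow rate is constant, so v₂ = (A₁/A₂)v₁ = (45.27/24.42)·0.5661 = 1.049 m/s.
Energy conservation along the streamline gives P₂ = P₁ − ½ρ(v₂² − v₁²) − ρg(h₂ − h₁).
P₂ = 312700 + ½·1000·(0.5661² − 1.049²) − 1000·9.81·(+9.359) = 312700 + (-390.4) − (91810) = 220500 Pa.

220500 Pa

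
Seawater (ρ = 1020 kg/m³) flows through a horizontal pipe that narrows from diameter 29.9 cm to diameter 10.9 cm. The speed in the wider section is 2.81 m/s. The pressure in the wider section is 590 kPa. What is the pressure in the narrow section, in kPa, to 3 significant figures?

P₂ ≈ 366 kPa

Mass conservation (A₁v₁ = A₂v₂) gives v₂ = 2.81 × 702/93.3 = 21.1 m/s.
With no height change, Bernoulli's equation is P₁ + ½ρv₁² = P₂ + ½ρv₂².
P₂ = P₁ − ½ρ(v₂² − v₁²) = 590000 − ½·1020·(21.1² − 2.81²) = 590000 − 224000 = 366000 Pa.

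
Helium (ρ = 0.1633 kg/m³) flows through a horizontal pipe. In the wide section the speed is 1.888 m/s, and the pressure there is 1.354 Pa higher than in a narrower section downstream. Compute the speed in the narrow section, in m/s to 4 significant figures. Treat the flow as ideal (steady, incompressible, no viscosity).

With h₁ = h₂, rearranging Bernoulli gives v₂ = √(v₁² + 2ΔP/ρ).
v₂ = √(1.888² + 2·1.354/0.1633) = √(3.565 + 16.58) = 4.489 m/s.

4.489 m/s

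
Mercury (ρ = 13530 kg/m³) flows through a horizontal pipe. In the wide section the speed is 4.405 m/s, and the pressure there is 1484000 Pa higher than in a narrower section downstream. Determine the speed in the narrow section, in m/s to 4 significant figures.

Horizontal Bernoulli: P₁ + ½ρv₁² = P₂ + ½ρv₂², so v₂² = v₁² + 2(P₁ − P₂)/ρ.
v₂ = √(4.405² + 2·1484000/13530) = √(19.40 + 219.4) = 15.45 m/s.

v₂ ≈ 15.45 m/s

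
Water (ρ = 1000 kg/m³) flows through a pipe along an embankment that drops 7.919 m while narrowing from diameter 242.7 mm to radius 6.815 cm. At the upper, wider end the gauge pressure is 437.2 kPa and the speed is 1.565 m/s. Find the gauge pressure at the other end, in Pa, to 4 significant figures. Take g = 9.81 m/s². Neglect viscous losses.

P₂ ≈ 503800 Pa

Mass conservation (A₁v₁ = A₂v₂) gives v₂ = 1.565 × 462.6/145.9 = 4.962 m/s.
Applying Bernoulli between the two ends and solving for P₂: P₂ = P₁ + ½ρ(v₁² − v₂²) − ρgΔh.
P₂ = 437200 + ½·1000·(1.565² − 4.962²) − 1000·9.81·(−7.919) = 437200 + (-11090) − (-77690) = 503800 Pa.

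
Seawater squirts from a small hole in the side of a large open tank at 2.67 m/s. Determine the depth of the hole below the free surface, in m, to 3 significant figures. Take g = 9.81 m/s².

For a small hole in a large open tank, ½v² = gh, giving h = v²/(2g).
h = 2.67²/(2·9.81) = 7.13/19.62 = 0.363 m.

0.363 m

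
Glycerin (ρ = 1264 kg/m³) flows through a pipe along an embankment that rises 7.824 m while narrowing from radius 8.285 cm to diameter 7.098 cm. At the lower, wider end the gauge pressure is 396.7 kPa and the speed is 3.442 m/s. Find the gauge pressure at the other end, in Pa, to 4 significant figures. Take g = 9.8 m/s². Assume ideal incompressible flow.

Mass conservation (A₁v₁ = A₂v₂) gives v₂ = 3.442 × 215.6/39.57 = 18.76 m/s.
Applying Bernoulli between the two ends and solving for P₂: P₂ = P₁ + ½ρ(v₁² − v₂²) − ρgΔh.
P₂ = 396700 + ½·1264·(3.442² − 18.76²) − 1264·9.8·(+7.824) = 396700 + (-214900) − (96920) = 84900 Pa.

84900 Pa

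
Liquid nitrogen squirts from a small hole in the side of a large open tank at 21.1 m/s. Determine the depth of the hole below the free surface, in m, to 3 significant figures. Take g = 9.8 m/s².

Inverting v = √(2gh) gives h = v² / 2g.
h = 21.1²/(2·9.8) = 445/19.60 = 22.7 m.

h ≈ 22.7 m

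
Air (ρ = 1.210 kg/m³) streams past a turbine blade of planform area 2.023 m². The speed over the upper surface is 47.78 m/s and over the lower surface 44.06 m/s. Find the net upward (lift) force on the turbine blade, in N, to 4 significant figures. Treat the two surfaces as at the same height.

F = 418.1 N

The faster flow above has the lower pressure; Bernoulli (same height) gives ΔP = ½ρ(v_up² − v_low²).
ΔP = ½·1.210·(47.78² − 44.06²) = 206.7 Pa.
Lift = ΔP · A = 206.7 × 2.023 = 418.1 N.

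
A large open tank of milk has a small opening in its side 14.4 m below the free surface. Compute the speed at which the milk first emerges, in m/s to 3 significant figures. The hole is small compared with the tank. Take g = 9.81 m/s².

With the surface at rest and both surface and jet at atmospheric pressure, Bernoulli gives ρg h = ½ρv², so v = √(2gh) = √(2·9.81·14.4) = 16.8 m/s.

v = 16.8 m/s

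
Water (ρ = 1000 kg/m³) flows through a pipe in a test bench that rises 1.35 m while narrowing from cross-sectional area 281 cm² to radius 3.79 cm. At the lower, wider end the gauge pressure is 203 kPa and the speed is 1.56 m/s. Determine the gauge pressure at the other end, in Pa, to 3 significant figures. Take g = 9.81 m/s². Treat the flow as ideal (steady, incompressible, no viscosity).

144000 Pa

The volume flow rate is constant, so v₂ = (A₁/A₂)v₁ = (281/45.1)·1.56 = 9.71 m/s.
Energy conservation along the streamline gives P₂ = P₁ − ½ρ(v₂² − v₁²) − ρg(h₂ − h₁).
P₂ = 203000 + ½·1000·(1.56² − 9.71²) − 1000·9.81·(+1.35) = 203000 + (-46000) − (13200) = 144000 Pa.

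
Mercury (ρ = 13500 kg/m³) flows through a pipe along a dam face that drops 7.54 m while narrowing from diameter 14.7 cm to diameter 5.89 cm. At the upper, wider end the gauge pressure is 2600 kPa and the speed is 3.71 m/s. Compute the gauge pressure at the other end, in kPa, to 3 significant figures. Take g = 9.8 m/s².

P₂ ≈ 85.8 kPa

The volume flow rate is constant, so v₂ = (A₁/A₂)v₁ = (170/27.2)·3.71 = 23.1 m/s.
Bernoulli: P₁ + ½ρv₁² + ρg h₁ = P₂ + ½ρv₂² + ρg h₂, so P₂ = P₁ + ½ρ(v₁² − v₂²) − ρg(h₂ − h₁).
P₂ = 2600000 + ½·13500·(3.71² − 23.1²) − 13500·9.8·(−7.54) = 2600000 + (-3510000) − (-998000) = 85800 Pa.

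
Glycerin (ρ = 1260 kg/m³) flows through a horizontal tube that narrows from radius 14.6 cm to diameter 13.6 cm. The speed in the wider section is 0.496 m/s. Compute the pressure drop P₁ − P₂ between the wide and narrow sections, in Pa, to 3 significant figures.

By continuity, v₂ = v₁·A₁/A₂ = 0.496·(670/145) = 2.29 m/s.
Along the horizontal streamline, P + ½ρv² is constant.
P₁ − P₂ = ½·1260·(2.29² − 0.496²) = ½·1260·4.98 = 3140 Pa.

ΔP ≈ 3140 Pa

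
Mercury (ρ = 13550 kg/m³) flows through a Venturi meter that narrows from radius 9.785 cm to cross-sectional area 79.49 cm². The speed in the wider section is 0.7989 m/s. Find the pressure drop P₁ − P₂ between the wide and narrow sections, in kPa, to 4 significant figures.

Continuity gives A₁v₁ = A₂v₂, so v₂ = (300.8 cm²)/(79.49 cm²) × 0.7989 m/s = 3.023 m/s.
Along the horizontal streamline, P + ½ρv² is constant.
P₁ − P₂ = ½·13550·(3.023² − 0.7989²) = ½·13550·8.501 = 57590 Pa.

ΔP ≈ 57.59 kPa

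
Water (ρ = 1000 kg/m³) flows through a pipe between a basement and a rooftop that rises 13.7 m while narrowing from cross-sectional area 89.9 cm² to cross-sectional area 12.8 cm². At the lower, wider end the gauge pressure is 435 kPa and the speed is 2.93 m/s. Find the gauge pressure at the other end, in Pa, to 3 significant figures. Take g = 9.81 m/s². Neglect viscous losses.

P₂ ≈ 93200 Pa

Continuity gives A₁v₁ = A₂v₂, so v₂ = (89.9 cm²)/(12.8 cm²) × 2.93 m/s = 20.6 m/s.
Bernoulli: P₁ + ½ρv₁² + ρg h₁ = P₂ + ½ρv₂² + ρg h₂, so P₂ = P₁ + ½ρ(v₁² − v₂²) − ρg(h₂ − h₁).
P₂ = 435000 + ½·1000·(2.93² − 20.6²) − 1000·9.81·(+13.7) = 435000 + (-207000) − (134000) = 93200 Pa.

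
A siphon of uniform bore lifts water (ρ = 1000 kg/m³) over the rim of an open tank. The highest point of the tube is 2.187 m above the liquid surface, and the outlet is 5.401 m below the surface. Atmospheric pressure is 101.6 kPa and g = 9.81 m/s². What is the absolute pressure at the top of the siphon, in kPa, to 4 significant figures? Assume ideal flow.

27.16 kPa

From the surface to the outlet (both open to atmosphere, surface at rest): v = √(2g·h_out) = √(2·9.81·5.401) = 10.29 m/s.
Continuity keeps v the same throughout the tube; from surface to crest, P_atm + 0 = P_top + ½ρv² + ρg·h_top.
P_top = 101600 − ½·1000·10.29² − 1000·9.81·2.187 = 27160 Pa.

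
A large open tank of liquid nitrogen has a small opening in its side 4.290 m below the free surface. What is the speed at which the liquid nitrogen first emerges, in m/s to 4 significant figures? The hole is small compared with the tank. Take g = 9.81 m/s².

Bernoulli from surface to hole (P equal, v_surface ≈ 0): v = √(2gh) = √(2×9.81×4.290) = 9.174 m/s.

9.174 m/s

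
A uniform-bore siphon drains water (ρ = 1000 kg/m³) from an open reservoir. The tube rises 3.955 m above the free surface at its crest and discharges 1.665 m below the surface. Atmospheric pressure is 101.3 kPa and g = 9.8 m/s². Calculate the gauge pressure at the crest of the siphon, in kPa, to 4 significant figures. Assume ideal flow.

P_gauge ≈ -55.08 kPa

The outlet speed comes from Torricelli: v = √(2g·1.665) = 5.713 m/s.
The bore is uniform, so the speed at the crest is the same v. Bernoulli surface→crest: P_atm = P_top + ½ρv² + ρg·h_top.
P_top = 101300 − ½·1000·5.713² − 1000·9.8·3.955 = 46220 Pa. So P_gauge = P_top − P_atm = -55080 Pa.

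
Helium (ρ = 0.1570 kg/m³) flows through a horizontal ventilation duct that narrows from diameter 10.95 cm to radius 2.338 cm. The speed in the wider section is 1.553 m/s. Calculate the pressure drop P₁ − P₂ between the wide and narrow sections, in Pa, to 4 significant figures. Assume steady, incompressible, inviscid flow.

Mass conservation (A₁v₁ = A₂v₂) gives v₂ = 1.553 × 94.17/17.17 = 8.516 m/s.
The pipe is horizontal, so Bernoulli reduces to P₁ + ½ρv₁² = P₂ + ½ρv₂².
P₁ − P₂ = ½·0.1570·(8.516² − 1.553²) = ½·0.1570·70.12 = 5.504 Pa.

ΔP = 5.504 Pa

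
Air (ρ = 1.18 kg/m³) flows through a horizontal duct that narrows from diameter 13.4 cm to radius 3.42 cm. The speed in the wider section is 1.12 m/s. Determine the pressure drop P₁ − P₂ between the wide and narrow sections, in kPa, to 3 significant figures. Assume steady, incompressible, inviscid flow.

The volume flow rate is constant, so v₂ = (A₁/A₂)v₁ = (141/36.7)·1.12 = 4.30 m/s.
Along the horizontal streamline, P + ½ρv² is constant.
P₁ − P₂ = ½·1.18·(4.30² − 1.12²) = ½·1.18·17.2 = 10.2 Pa.

ΔP = 0.0102 kPa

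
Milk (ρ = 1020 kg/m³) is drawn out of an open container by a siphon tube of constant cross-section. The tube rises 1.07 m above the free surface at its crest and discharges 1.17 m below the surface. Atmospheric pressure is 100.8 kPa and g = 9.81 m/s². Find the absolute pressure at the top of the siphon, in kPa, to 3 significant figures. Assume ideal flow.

From the surface to the outlet (both open to atmosphere, surface at rest): v = √(2g·h_out) = √(2·9.81·1.17) = 4.79 m/s.
With constant cross-section the crest speed equals v; applying Bernoulli from the surface up to the crest, P_top = P_atm − ½ρv² − ρg·h_top.
P_top = 100800 − ½·1020·4.79² − 1020·9.81·1.07 = 78400 Pa.

78.4 kPa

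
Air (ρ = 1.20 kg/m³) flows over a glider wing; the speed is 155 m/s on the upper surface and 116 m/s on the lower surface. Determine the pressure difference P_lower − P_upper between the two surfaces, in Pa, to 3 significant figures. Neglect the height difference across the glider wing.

ΔP ≈ 6340 Pa

The pressure is lower where the speed is higher: ΔP = ½ρ(v_up² − v_low²).
ΔP = ½·1.20·(155² − 116²) = 6340 Pa.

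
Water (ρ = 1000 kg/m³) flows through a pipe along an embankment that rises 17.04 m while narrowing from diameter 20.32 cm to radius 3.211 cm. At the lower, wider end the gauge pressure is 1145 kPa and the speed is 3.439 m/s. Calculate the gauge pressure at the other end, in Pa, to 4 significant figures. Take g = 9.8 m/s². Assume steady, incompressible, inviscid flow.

By continuity, v₂ = v₁·A₁/A₂ = 3.439·(324.3/32.39) = 34.43 m/s.
Applying Bernoulli between the two ends and solving for P₂: P₂ = P₁ + ½ρ(v₁² − v₂²) − ρgΔh.
P₂ = 1145000 + ½·1000·(3.439² − 34.43²) − 1000·9.8·(+17.04) = 1145000 + (-586800) − (167000) = 391200 Pa.

P₂ = 391200 Pa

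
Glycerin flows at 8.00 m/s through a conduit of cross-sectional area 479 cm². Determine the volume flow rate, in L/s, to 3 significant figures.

Q = A·v = 0.0479 m² × 8.00 m/s = 0.383 m³/s.
Converting: 0.383 m³/s × 1000 = 383 L/s.

Q ≈ 383 L/s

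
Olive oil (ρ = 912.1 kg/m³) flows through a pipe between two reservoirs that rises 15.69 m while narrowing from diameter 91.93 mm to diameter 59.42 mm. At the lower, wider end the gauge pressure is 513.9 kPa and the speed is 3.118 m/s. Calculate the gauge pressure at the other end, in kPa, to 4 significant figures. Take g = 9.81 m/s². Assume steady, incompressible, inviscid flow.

Mass conservation (A₁v₁ = A₂v₂) gives v₂ = 3.118 × 66.37/27.73 = 7.463 m/s.
Applying Bernoulli between the two ends and solving for P₂: P₂ = P₁ + ½ρ(v₁² − v₂²) − ρgΔh.
P₂ = 513900 + ½·912.1·(3.118² − 7.463²) − 912.1·9.81·(+15.69) = 513900 + (-20970) − (140400) = 352500 Pa.

352.5 kPa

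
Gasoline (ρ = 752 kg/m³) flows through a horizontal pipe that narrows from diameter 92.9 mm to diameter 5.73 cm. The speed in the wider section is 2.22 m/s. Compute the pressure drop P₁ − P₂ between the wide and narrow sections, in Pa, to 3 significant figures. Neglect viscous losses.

11000 Pa

By continuity, v₂ = v₁·A₁/A₂ = 2.22·(67.8/25.8) = 5.84 m/s.
With no height change, Bernoulli's equation is P₁ + ½ρv₁² = P₂ + ½ρv₂².
P₁ − P₂ = ½·752·(5.84² − 2.22²) = ½·752·29.1 = 11000 Pa.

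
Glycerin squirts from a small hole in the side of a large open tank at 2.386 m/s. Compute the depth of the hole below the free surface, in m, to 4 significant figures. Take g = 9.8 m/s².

Torricelli: v = √(2gh), so h = v²/(2g).
h = 2.386²/(2·9.8) = 5.693/19.60 = 0.2905 m.

h ≈ 0.2905 m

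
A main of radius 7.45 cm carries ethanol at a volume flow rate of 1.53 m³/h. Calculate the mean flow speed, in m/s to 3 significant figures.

0.0244 m/s

Q = 1.53 m³/h = 0.000425 m³/s.
v = Q/A = 0.000425 / 0.0174 = 0.0244 m/s.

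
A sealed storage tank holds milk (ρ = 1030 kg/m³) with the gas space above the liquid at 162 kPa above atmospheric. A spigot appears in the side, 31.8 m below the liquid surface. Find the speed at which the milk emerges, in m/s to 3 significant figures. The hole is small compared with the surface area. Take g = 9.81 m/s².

Take point 1 at the surface (v₁ ≈ 0) and point 2 at the hole (at atmospheric pressure). Bernoulli: P₁ + ρg h = P_atm + ½ρv₂².
With P₁ − P_atm = 162000 Pa, v₂ = √(2gh + 2ΔP/ρ) = √(2·9.81·31.8 + 2·162000/1030) = 30.6 m/s.

v ≈ 30.6 m/s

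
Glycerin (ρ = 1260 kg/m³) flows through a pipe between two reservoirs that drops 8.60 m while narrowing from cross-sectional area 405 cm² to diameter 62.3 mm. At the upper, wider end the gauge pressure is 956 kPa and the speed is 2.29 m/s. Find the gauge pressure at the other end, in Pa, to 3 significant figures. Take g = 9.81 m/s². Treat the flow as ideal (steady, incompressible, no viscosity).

P₂ ≈ 482000 Pa

By continuity, v₂ = v₁·A₁/A₂ = 2.29·(405/30.5) = 30.4 m/s.
Applying Bernoulli between the two ends and solving for P₂: P₂ = P₁ + ½ρ(v₁² − v₂²) − ρgΔh.
P₂ = 956000 + ½·1260·(2.29² − 30.4²) − 1260·9.81·(−8.60) = 956000 + (-580000) − (-106000) = 482000 Pa.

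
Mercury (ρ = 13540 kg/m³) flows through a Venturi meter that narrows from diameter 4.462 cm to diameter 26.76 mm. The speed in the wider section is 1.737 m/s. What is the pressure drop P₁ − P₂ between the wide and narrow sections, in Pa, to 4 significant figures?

ΔP ≈ 137500 Pa

By continuity, v₂ = v₁·A₁/A₂ = 1.737·(15.64/5.624) = 4.829 m/s.
Bernoulli (h₁ = h₂): P₁ − P₂ = ½ρ(v₂² − v₁²).
P₁ − P₂ = ½·13540·(4.829² − 1.737²) = ½·13540·20.31 = 137500 Pa.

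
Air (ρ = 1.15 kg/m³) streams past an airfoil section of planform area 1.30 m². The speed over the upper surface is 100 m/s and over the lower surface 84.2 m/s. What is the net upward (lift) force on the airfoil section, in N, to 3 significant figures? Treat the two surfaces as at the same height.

With equal heights on the two surfaces, Bernoulli gives P_lower − P_upper = ½ρ(v_upper² − v_lower²).
ΔP = ½·1.15·(100² − 84.2²) = 1670 Pa.
Lift = ΔP · A = 1670 × 1.30 = 2180 N.

F ≈ 2180 N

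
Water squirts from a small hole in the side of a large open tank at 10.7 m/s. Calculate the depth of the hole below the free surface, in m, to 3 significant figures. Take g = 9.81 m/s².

h ≈ 5.84 m

Torricelli: v = √(2gh), so h = v²/(2g).
h = 10.7²/(2·9.81) = 114/19.62 = 5.84 m.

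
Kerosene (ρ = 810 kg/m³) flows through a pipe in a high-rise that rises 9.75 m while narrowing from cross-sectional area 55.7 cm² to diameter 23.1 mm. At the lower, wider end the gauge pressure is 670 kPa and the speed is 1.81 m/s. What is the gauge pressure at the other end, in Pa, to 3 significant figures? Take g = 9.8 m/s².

Continuity gives A₁v₁ = A₂v₂, so v₂ = (55.7 cm²)/(4.19 cm²) × 1.81 m/s = 24.1 m/s.
Applying Bernoulli between the two ends and solving for P₂: P₂ = P₁ + ½ρ(v₁² − v₂²) − ρgΔh.
P₂ = 670000 + ½·810·(1.81² − 24.1²) − 810·9.8·(+9.75) = 670000 + (-233000) − (77400) = 360000 Pa.

P₂ = 360000 Pa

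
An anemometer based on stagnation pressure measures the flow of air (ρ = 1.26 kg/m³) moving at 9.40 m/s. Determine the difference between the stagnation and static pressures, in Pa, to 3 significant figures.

ΔP ≈ 55.7 Pa

The dynamic pressure equals the rise in static pressure at the stagnation point: ΔP = ½ρv².
ΔP = ½·1.26·9.40² = 55.7 Pa.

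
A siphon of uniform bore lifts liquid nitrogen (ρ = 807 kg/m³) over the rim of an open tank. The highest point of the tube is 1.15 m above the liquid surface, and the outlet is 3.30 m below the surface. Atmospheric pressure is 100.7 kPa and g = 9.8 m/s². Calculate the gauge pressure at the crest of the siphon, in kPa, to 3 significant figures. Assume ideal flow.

The outlet speed comes from Torricelli: v = √(2g·3.30) = 8.04 m/s.
With constant cross-section the crest speed equals v; applying Bernoulli from the surface up to the crest, P_top = P_atm − ½ρv² − ρg·h_top.
P_top = 100700 − ½·807·8.04² − 807·9.8·1.15 = 65500 Pa. So P_gauge = P_top − P_atm = -35200 Pa.

P_gauge = -35.2 kPa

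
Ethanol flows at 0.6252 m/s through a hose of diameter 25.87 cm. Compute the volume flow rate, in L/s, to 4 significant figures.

Q ≈ 32.86 L/s

Q = A·v = 0.05256 m² × 0.6252 m/s = 0.03286 m³/s.
Converting: 0.03286 m³/s × 1000 = 32.86 L/s.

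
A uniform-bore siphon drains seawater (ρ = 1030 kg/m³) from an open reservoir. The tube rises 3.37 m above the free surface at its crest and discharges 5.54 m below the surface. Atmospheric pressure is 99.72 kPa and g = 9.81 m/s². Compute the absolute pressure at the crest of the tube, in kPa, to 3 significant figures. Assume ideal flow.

9.69 kPa

From the surface to the outlet (both open to atmosphere, surface at rest): v = √(2g·h_out) = √(2·9.81·5.54) = 10.4 m/s.
Continuity keeps v the same throughout the tube; from surface to crest, P_atm + 0 = P_top + ½ρv² + ρg·h_top.
P_top = 99720 − ½·1030·10.4² − 1030·9.81·3.37 = 9690 Pa.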